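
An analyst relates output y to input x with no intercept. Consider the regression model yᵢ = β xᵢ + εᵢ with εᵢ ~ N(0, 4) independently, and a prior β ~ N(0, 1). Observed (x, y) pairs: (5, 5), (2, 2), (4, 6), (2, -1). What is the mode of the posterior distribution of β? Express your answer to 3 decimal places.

β̂_MAP = 0.962

log p(β | y) = −Σ(yᵢ − βxᵢ)²/(2·4) − β²/(2·1) + const.
Setting the derivative to zero: Σxᵢ(yᵢ − βxᵢ)/4 − β/1 = 0, so β = Σxᵢyᵢ / (Σxᵢ² + σ²/τ²).
Σxᵢyᵢ = 5·5 + 2·2 + 4·6 + 2·(-1) = 51; Σxᵢ² = 49; σ²/τ² = 4.
β̂_MAP = 51 / (49 + 4) = 51/53 ≈ 0.962.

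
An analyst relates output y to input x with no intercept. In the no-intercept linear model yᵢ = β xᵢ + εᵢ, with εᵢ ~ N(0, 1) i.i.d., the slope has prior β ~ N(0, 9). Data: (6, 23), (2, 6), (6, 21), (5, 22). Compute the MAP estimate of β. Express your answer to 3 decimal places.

β̂_MAP = 3.818

log p(β | y) = −Σ(yᵢ − βxᵢ)²/(2·1) − β²/(2·9) + const.
Setting the derivative to zero: Σxᵢ(yᵢ − βxᵢ)/1 − β/9 = 0, so β = Σxᵢyᵢ / (Σxᵢ² + σ²/τ²).
Σxᵢyᵢ = 6·23 + 2·6 + 6·21 + 5·22 = 386; Σxᵢ² = 101; σ²/τ² = 1/9.
β̂_MAP = 386 / (101 + 1/9) = 386/(910/9) = 1737/455 ≈ 3.818.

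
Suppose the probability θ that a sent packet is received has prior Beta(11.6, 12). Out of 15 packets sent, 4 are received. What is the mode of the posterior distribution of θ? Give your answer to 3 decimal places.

θ̂_MAP = 0.399

Prior: Beta(11.6, 12).
Data: 4 successes in 15 trials. The binomial likelihood contributes θ^4(1−θ)^11, so the posterior is Beta(11.6+4, 12+11) = Beta(15.6, 23).
For Beta(a, b) with a, b > 1 the mode is (a−1)/(a+b−2) = 14.6/36.6 ≈ 0.399.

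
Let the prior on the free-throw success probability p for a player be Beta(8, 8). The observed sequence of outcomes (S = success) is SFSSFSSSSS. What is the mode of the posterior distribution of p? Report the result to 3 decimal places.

p̂_MAP = 0.625

Prior: Beta(8, 8).
Data: 8 successes in 10 trials (from the sequence). The binomial likelihood contributes p^8(1−p)^2, so the posterior is Beta(8+8, 8+2) = Beta(16, 10).
For Beta(a, b) with a, b > 1 the mode is (a−1)/(a+b−2) = 15/24 ≈ 0.625.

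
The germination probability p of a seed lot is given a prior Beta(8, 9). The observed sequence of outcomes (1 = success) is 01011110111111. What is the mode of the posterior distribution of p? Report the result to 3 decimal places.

p̂_MAP = 0.621

Prior: Beta(8, 9).
Data: 11 successes in 14 trials (from the sequence). The binomial likelihood contributes p^11(1−p)^3, so the posterior is Beta(8+11, 9+3) = Beta(19, 12).
For Beta(a, b) with a, b > 1 the mode is (a−1)/(a+b−2) = 18/29 ≈ 0.621.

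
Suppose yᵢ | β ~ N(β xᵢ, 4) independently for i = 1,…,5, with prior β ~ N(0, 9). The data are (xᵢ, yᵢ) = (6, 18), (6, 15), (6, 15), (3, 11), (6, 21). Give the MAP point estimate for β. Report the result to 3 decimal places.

log p(β | y) = −Σ(yᵢ − βxᵢ)²/(2·4) − β²/(2·9) + const.
Setting the derivative to zero: Σxᵢ(yᵢ − βxᵢ)/4 − β/9 = 0, so β = Σxᵢyᵢ / (Σxᵢ² + σ²/τ²).
Σxᵢyᵢ = 6·18 + 6·15 + 6·15 + 3·11 + 6·21 = 447; Σxᵢ² = 153; σ²/τ² = 4/9.
β̂_MAP = 447 / (153 + 4/9) = 447/(1381/9) = 4023/1381 ≈ 2.913.

β̂_MAP = 2.913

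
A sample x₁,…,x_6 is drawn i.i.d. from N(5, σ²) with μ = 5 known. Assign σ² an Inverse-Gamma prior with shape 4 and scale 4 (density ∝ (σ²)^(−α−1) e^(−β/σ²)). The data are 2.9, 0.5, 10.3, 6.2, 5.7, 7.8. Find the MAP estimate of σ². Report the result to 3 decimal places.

Sum of squared deviations about the known mean: SS = (2.9−5)² + (0.5−5)² + (10.3−5)² + (6.2−5)² + (5.7−5)² + (7.8−5)² = 62.52.
The Normal likelihood contributes (σ²)^(−n/2) exp(−SS/(2σ²)), so the posterior is Inverse-Gamma(α + n/2, β + SS/2) = Inverse-Gamma(7, 35.26).
The mode of Inverse-Gamma(a, b) is b/(a+1) = 35.26/8 ≈ 4.408.

σ̂²_MAP = 4.408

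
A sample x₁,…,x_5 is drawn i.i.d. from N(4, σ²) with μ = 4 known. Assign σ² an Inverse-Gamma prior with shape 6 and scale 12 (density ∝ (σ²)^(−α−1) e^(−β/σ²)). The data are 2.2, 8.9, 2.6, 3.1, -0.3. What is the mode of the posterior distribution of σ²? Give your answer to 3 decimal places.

Sum of squared deviations about the known mean: SS = (2.2−4)² + (8.9−4)² + (2.6−4)² + (3.1−4)² + (-0.3−4)² = 48.51.
The Normal likelihood contributes (σ²)^(−n/2) exp(−SS/(2σ²)), so the posterior is Inverse-Gamma(α + n/2, β + SS/2) = Inverse-Gamma(8.5, 36.255).
The mode of Inverse-Gamma(a, b) is b/(a+1) = 36.255/9.5 ≈ 3.816.

σ̂²_MAP = 3.816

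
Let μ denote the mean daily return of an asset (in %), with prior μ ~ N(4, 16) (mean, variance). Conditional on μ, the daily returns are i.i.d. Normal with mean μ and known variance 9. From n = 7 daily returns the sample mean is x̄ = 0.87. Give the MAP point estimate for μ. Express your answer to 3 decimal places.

n = 7, x̄ = 0.87.
For a Normal prior and Normal likelihood with known variance, the posterior is Normal; its mode equals its mean, the precision-weighted average.
Prior precision 1/σ₀² = 1/16 = 0.0625; data precision n/σ² = 7/9.
μ̂ = (0.0625·4 + (7/9)·0.87) / (0.0625 + 7/9) = (139/150)/(121/144) = 3336/3025 ≈ 1.103.

μ̂_MAP = 1.103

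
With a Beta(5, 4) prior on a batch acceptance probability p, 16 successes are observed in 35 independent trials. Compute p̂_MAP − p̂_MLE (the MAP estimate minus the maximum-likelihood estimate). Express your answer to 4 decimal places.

Posterior is Beta(21, 23); MAP = (21−1)/(44−2) = 20/42 ≈ 0.47619.
MLE ignores the prior: p̂_MLE = k/n = 16/35 ≈ 0.45714.
Difference = 20/42 − 16/35 = 2/105 ≈ 0.0190.

MAP − MLE = 0.0190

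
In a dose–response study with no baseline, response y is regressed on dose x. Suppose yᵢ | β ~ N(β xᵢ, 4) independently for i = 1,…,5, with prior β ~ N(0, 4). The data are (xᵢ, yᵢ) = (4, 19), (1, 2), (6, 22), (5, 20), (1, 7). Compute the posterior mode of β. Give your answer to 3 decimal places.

β̂_MAP = 3.963

log p(β | y) = −Σ(yᵢ − βxᵢ)²/(2·4) − β²/(2·4) + const.
Setting the derivative to zero: Σxᵢ(yᵢ − βxᵢ)/4 − β/4 = 0, so β = Σxᵢyᵢ / (Σxᵢ² + σ²/τ²).
Σxᵢyᵢ = 4·19 + 1·2 + 6·22 + 5·20 + 1·7 = 317; Σxᵢ² = 79; σ²/τ² = 1.
β̂_MAP = 317 / (79 + 1) = 317/80 ≈ 3.963.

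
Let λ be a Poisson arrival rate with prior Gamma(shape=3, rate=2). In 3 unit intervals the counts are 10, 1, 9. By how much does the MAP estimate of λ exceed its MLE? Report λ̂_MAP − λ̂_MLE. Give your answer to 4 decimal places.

Σxᵢ = 20. Posterior is Gamma(23, 5); MAP = (23−1)/5 = 22/5 ≈ 4.40000.
MLE = x̄ = 20/3 ≈ 6.66667.
Difference = 22/5 − 20/3 = -34/15 ≈ -2.2667.

MAP − MLE = -2.2667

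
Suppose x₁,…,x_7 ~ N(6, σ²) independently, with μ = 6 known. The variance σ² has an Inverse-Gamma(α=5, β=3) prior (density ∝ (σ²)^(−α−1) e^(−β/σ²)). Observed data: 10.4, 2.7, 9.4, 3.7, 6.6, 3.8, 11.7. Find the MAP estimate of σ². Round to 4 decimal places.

Sum of squared deviations about the known mean: SS = (10.4−6)² + (2.7−6)² + (9.4−6)² + (3.7−6)² + (6.6−6)² + (3.8−6)² + (11.7−6)² = 84.79.
The Normal likelihood contributes (σ²)^(−n/2) exp(−SS/(2σ²)), so the posterior is Inverse-Gamma(α + n/2, β + SS/2) = Inverse-Gamma(8.5, 45.395).
The mode of Inverse-Gamma(a, b) is b/(a+1) = 45.395/9.5 ≈ 4.7784.

σ̂²_MAP = 4.7784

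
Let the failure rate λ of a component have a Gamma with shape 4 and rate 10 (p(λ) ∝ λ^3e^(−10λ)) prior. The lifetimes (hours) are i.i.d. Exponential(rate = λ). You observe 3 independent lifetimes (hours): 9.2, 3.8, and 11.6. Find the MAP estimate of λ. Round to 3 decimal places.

The Exponential(rate=λ) likelihood is ∝ λ^n e^(−λΣtᵢ). Here n = 3 and Σtᵢ = 9.2 + 3.8 + 11.6 = 24.6.
Posterior ∝ λ^3e^(−10λ) · λ^3e^(−24.6λ) = λ^6e^(−34.6λ), i.e. Gamma(7, 34.6).
Mode = (a−1)/b = 6/34.6 ≈ 0.173.

λ̂_MAP = 0.173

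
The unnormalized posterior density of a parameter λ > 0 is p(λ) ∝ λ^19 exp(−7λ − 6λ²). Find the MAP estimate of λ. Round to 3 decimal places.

ℓ'(λ) = 19/λ − 7 − 12λ. Setting this to zero and multiplying by λ: 12λ² + 7λ − 19 = 0.
λ = (−7 + √(7² + 4·12·19)) / (2·12) = (−7 + √961) / 24 = (−7 + 31)/24 = 1.
ℓ''(λ) = −19/λ² − 12 < 0, confirming a maximum.

λ̂_MAP = 1.000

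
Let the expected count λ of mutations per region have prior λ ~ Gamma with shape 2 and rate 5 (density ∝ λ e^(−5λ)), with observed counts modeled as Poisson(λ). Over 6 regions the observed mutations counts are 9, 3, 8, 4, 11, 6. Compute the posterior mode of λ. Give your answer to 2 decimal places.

λ̂_MAP = 3.82

Σxᵢ = 9+3+8+4+11+6 = 41, with n = 6.
Posterior ∝ λe^(−5λ) · λ^41e^(−6λ) = λ^42e^(−11λ), i.e. Gamma(shape=43, rate=11).
The mode of a Gamma(a, b) with a ≥ 1 (shape–rate) is (a−1)/b = 42/11 ≈ 3.82.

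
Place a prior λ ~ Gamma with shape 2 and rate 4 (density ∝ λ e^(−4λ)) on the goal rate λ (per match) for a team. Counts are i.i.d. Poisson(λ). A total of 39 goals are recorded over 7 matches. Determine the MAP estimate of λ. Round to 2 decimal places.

λ̂_MAP = 3.64

Σxᵢ = 39, n = 7.
Posterior ∝ λe^(−4λ) · λ^39e^(−7λ) = λ^40e^(−11λ), i.e. Gamma(shape=41, rate=11).
The mode of a Gamma(a, b) with a ≥ 1 (shape–rate) is (a−1)/b = 40/11 ≈ 3.64.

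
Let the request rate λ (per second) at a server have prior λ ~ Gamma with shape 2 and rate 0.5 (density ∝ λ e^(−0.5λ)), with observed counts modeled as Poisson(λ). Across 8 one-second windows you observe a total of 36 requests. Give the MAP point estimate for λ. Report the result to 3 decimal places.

λ̂_MAP = 4.353

Σxᵢ = 36, n = 8.
Posterior ∝ λe^(−0.5λ) · λ^36e^(−8λ) = λ^37e^(−8.5λ), i.e. Gamma(shape=38, rate=8.5).
The mode of a Gamma(a, b) with a ≥ 1 (shape–rate) is (a−1)/b = 37/8.5 ≈ 4.353.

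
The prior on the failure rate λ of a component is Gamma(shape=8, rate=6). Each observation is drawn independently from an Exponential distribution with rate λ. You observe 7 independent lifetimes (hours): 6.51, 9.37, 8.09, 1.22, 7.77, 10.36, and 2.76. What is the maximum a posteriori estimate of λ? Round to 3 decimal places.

λ̂_MAP = 0.269

The Exponential(rate=λ) likelihood is ∝ λ^n e^(−λΣtᵢ). Here n = 7 and Σtᵢ = 6.51 + 9.37 + 8.09 + 1.22 + 7.77 + 10.36 + 2.76 = 46.08.
Posterior ∝ λ^7e^(−6λ) · λ^7e^(−46.08λ) = λ^14e^(−52.08λ), i.e. Gamma(15, 52.08).
Mode = (a−1)/b = 14/52.08 ≈ 0.269.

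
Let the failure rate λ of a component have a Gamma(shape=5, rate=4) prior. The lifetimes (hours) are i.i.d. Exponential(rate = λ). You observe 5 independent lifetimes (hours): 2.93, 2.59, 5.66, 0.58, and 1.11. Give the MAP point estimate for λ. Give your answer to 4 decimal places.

λ̂_MAP = 0.5335

The Exponential(rate=λ) likelihood is ∝ λ^n e^(−λΣtᵢ). Here n = 5 and Σtᵢ = 2.93 + 2.59 + 5.66 + 0.58 + 1.11 = 12.87.
Posterior ∝ λ^4e^(−4λ) · λ^5e^(−12.87λ) = λ^9e^(−16.87λ), i.e. Gamma(10, 16.87).
Mode = (a−1)/b = 9/16.87 ≈ 0.5335.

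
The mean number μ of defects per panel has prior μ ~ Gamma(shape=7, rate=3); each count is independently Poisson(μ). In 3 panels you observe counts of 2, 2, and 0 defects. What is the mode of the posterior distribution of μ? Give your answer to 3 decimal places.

μ̂_MAP = 1.667

Σxᵢ = 2+2+0 = 4, with n = 3.
Posterior ∝ μ^6e^(−3μ) · μ^4e^(−3μ) = μ^10e^(−6μ), i.e. Gamma(shape=11, rate=6).
The mode of a Gamma(a, b) with a ≥ 1 (shape–rate) is (a−1)/b = 10/6 ≈ 1.667.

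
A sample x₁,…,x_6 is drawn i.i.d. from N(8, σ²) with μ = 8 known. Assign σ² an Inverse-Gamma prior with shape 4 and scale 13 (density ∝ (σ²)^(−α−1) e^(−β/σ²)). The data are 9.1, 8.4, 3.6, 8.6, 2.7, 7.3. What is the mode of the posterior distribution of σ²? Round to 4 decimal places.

Sum of squared deviations about the known mean: SS = (9.1−8)² + (8.4−8)² + (3.6−8)² + (8.6−8)² + (2.7−8)² + (7.3−8)² = 49.67.
The Normal likelihood contributes (σ²)^(−n/2) exp(−SS/(2σ²)), so the posterior is Inverse-Gamma(α + n/2, β + SS/2) = Inverse-Gamma(7, 37.835).
The mode of Inverse-Gamma(a, b) is b/(a+1) = 37.835/8 ≈ 4.7294.

σ̂²_MAP = 4.7294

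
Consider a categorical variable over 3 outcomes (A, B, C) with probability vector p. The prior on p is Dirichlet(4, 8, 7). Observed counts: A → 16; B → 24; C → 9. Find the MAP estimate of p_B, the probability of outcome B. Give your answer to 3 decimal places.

MAP estimate of p_B = 0.477

The posterior is Dirichlet(αᵢ + nᵢ) = Dirichlet(20, 32, 16).
For a Dirichlet(a₁,…,a_K) with all aᵢ > 1, the mode has j-th component (aⱼ − 1)/(Σaᵢ − K).
Here Σaᵢ = 68 and K = 3, so p_B = (32 − 1)/(68 − 3) = 31/65 ≈ 0.477.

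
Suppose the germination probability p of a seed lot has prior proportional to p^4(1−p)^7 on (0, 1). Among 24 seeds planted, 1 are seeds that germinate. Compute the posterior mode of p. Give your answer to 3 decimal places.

The prior density ∝ p^4(1−p)^7 is the kernel of Beta(5, 8).
Data: 1 success in 24 trials. The binomial likelihood contributes p(1−p)^23, so the posterior is Beta(5+1, 8+23) = Beta(6, 31).
For Beta(a, b) with a, b > 1 the mode is (a−1)/(a+b−2) = 5/35 ≈ 0.143.

p̂_MAP = 0.143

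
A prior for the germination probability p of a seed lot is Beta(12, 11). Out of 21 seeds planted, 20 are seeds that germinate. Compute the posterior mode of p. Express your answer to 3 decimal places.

p̂_MAP = 0.738

Prior: Beta(12, 11).
Data: 20 successes in 21 trials. The binomial likelihood contributes p^20(1−p)^1, so the posterior is Beta(12+20, 11+1) = Beta(32, 12).
For Beta(a, b) with a, b > 1 the mode is (a−1)/(a+b−2) = 31/42 ≈ 0.738.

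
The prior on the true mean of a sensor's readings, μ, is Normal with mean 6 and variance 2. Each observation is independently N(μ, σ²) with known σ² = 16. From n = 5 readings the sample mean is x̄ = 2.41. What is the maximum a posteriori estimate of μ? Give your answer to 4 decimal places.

μ̂_MAP = 4.6192

n = 5, x̄ = 2.41.
For a Normal prior and Normal likelihood with known variance, the posterior is Normal; its mode equals its mean, the precision-weighted average.
Prior precision 1/σ₀² = 1/2 = 0.5; data precision n/σ² = 5/16 = 0.3125.
μ̂ = (0.5·6 + 0.3125·2.41) / (0.5 + 0.3125) = 3.753125/0.8125 = 1201/260 ≈ 4.6192.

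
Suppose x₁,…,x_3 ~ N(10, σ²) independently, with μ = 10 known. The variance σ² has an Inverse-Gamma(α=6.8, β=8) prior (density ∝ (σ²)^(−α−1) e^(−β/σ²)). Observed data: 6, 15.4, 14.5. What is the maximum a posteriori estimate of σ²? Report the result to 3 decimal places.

σ̂²_MAP = 4.377

Sum of squared deviations about the known mean: SS = (6−10)² + (15.4−10)² + (14.5−10)² = 65.41.
The Normal likelihood contributes (σ²)^(−n/2) exp(−SS/(2σ²)), so the posterior is Inverse-Gamma(α + n/2, β + SS/2) = Inverse-Gamma(8.3, 40.705).
The mode of Inverse-Gamma(a, b) is b/(a+1) = 40.705/9.3 ≈ 4.377.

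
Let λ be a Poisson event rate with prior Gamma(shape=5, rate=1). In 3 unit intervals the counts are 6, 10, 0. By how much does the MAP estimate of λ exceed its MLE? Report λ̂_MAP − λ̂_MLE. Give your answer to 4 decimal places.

MAP − MLE = -0.3333

Σxᵢ = 16. Posterior is Gamma(21, 4); MAP = (21−1)/4 = 20/4 ≈ 5.00000.
MLE = x̄ = 16/3 ≈ 5.33333.
Difference = 20/4 − 16/3 = -1/3 ≈ -0.3333.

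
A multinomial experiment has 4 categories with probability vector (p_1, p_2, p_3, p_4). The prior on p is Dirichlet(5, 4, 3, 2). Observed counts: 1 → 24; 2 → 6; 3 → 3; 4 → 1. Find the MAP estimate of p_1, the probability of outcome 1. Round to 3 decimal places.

MAP estimate: 0.636

The posterior is Dirichlet(αᵢ + nᵢ) = Dirichlet(29, 10, 6, 3).
For a Dirichlet(a₁,…,a_K) with all aᵢ > 1, the mode has j-th component (aⱼ − 1)/(Σaᵢ − K).
Here Σaᵢ = 48 and K = 4, so p_1 = (29 − 1)/(48 − 4) = 28/44 ≈ 0.636.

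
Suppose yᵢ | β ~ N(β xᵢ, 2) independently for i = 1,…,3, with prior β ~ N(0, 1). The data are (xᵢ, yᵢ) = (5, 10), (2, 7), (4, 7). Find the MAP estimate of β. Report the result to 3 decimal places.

β̂_MAP = 1.957

log p(β | y) = −Σ(yᵢ − βxᵢ)²/(2·2) − β²/(2·1) + const.
Setting the derivative to zero: Σxᵢ(yᵢ − βxᵢ)/2 − β/1 = 0, so β = Σxᵢyᵢ / (Σxᵢ² + σ²/τ²).
Σxᵢyᵢ = 5·10 + 2·7 + 4·7 = 92; Σxᵢ² = 45; σ²/τ² = 2.
β̂_MAP = 92 / (45 + 2) = 92/47 ≈ 1.957.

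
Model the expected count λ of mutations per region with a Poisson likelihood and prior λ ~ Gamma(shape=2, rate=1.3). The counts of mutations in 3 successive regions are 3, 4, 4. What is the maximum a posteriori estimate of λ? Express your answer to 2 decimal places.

Σxᵢ = 3+4+4 = 11, with n = 3.
Posterior ∝ λe^(−1.3λ) · λ^11e^(−3λ) = λ^12e^(−4.3λ), i.e. Gamma(shape=13, rate=4.3).
The mode of a Gamma(a, b) with a ≥ 1 (shape–rate) is (a−1)/b = 12/4.3 ≈ 2.79.

λ̂_MAP = 2.79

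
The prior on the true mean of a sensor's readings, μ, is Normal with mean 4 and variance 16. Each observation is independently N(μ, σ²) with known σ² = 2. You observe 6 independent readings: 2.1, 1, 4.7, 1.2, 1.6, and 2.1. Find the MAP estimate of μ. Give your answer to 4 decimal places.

n = 6; x̄ = (2.1 + 1 + 4.7 + 1.2 + 1.6 + 2.1)/6 = 12.7/6 = 127/60 ≈ 2.1167.
For a Normal prior and Normal likelihood with known variance, the posterior is Normal; its mode equals its mean, the precision-weighted average.
Prior precision 1/σ₀² = 1/16 = 0.0625; data precision n/σ² = 6/2 = 3.
μ̂ = (0.0625·4 + 3·(127/60)) / (0.0625 + 3) = 6.6/3.0625 = 528/245 ≈ 2.1551.

μ̂_MAP = 2.1551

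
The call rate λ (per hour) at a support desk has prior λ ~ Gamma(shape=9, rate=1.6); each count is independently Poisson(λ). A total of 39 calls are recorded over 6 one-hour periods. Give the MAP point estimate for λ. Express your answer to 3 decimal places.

Σxᵢ = 39, n = 6.
Posterior ∝ λ^8e^(−1.6λ) · λ^39e^(−6λ) = λ^47e^(−7.6λ), i.e. Gamma(shape=48, rate=7.6).
The mode of a Gamma(a, b) with a ≥ 1 (shape–rate) is (a−1)/b = 47/7.6 ≈ 6.184.

λ̂_MAP = 6.184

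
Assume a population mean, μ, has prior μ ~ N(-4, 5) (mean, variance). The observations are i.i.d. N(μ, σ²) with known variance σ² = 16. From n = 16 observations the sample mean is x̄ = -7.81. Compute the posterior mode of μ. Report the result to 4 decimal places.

μ̂_MAP = -7.1750

n = 16, x̄ = -7.81.
For a Normal prior and Normal likelihood with known variance, the posterior is Normal; its mode equals its mean, the precision-weighted average.
Prior precision 1/σ₀² = 1/5 = 0.2; data precision n/σ² = 16/16 = 1.
μ̂ = (0.2·(-4) + 1·(-7.81)) / (0.2 + 1) = (-8.61)/1.2 = -7.1750.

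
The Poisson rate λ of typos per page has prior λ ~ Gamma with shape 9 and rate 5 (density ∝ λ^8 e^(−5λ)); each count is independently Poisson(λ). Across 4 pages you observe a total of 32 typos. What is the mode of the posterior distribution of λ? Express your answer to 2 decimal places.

Σxᵢ = 32, n = 4.
Posterior ∝ λ^8e^(−5λ) · λ^32e^(−4λ) = λ^40e^(−9λ), i.e. Gamma(shape=41, rate=9).
The mode of a Gamma(a, b) with a ≥ 1 (shape–rate) is (a−1)/b = 40/9 ≈ 4.44.

λ̂_MAP = 4.44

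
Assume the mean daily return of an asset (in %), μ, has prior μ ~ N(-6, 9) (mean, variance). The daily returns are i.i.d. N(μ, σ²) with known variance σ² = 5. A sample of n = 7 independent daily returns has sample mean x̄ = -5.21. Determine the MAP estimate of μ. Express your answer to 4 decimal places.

μ̂_MAP = -5.2681

n = 7, x̄ = -5.21.
For a Normal prior and Normal likelihood with known variance, the posterior is Normal; its mode equals its mean, the precision-weighted average.
Prior precision 1/σ₀² = 1/9; data precision n/σ² = 7/5 = 1.4.
μ̂ = ((1/9)·(-6) + 1.4·(-5.21)) / (1/9 + 1.4) = (-11941/1500)/(68/45) = -35823/6800 ≈ -5.2681.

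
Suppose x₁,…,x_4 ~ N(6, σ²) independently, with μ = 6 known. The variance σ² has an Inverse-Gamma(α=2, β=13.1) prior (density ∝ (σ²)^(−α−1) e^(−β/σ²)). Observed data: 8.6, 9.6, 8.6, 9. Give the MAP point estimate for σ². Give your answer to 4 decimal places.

σ̂²_MAP = 6.1680

Sum of squared deviations about the known mean: SS = (8.6−6)² + (9.6−6)² + (8.6−6)² + (9−6)² = 35.48.
The Normal likelihood contributes (σ²)^(−n/2) exp(−SS/(2σ²)), so the posterior is Inverse-Gamma(α + n/2, β + SS/2) = Inverse-Gamma(4, 30.84).
The mode of Inverse-Gamma(a, b) is b/(a+1) = 30.84/5 ≈ 6.1680.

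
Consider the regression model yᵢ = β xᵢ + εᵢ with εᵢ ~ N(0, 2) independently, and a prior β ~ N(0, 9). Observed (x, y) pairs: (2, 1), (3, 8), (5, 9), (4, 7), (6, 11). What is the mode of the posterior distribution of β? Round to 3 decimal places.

β̂_MAP = 1.829

log p(β | y) = −Σ(yᵢ − βxᵢ)²/(2·2) − β²/(2·9) + const.
Setting the derivative to zero: Σxᵢ(yᵢ − βxᵢ)/2 − β/9 = 0, so β = Σxᵢyᵢ / (Σxᵢ² + σ²/τ²).
Σxᵢyᵢ = 2·1 + 3·8 + 5·9 + 4·7 + 6·11 = 165; Σxᵢ² = 90; σ²/τ² = 2/9.
β̂_MAP = 165 / (90 + 2/9) = 165/(812/9) = 1485/812 ≈ 1.829.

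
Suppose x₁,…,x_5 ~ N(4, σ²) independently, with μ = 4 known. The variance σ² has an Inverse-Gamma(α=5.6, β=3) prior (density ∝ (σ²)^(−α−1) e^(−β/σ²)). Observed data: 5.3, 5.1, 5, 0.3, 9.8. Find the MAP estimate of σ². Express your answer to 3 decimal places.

Sum of squared deviations about the known mean: SS = (5.3−4)² + (5.1−4)² + (5−4)² + (0.3−4)² + (9.8−4)² = 51.23.
The Normal likelihood contributes (σ²)^(−n/2) exp(−SS/(2σ²)), so the posterior is Inverse-Gamma(α + n/2, β + SS/2) = Inverse-Gamma(8.1, 28.615).
The mode of Inverse-Gamma(a, b) is b/(a+1) = 28.615/9.1 ≈ 3.145.

σ̂²_MAP = 3.145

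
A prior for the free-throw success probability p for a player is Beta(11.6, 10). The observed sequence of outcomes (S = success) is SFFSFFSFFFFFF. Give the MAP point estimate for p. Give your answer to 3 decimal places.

p̂_MAP = 0.417

Prior: Beta(11.6, 10).
Data: 3 successes in 13 trials (from the sequence). The binomial likelihood contributes p^3(1−p)^10, so the posterior is Beta(11.6+3, 10+10) = Beta(14.6, 20).
For Beta(a, b) with a, b > 1 the mode is (a−1)/(a+b−2) = 13.6/32.6 ≈ 0.417.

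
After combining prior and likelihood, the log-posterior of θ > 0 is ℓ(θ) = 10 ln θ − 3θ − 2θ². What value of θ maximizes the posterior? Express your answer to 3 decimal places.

ℓ'(θ) = 10/θ − 3 − 4θ. Setting this to zero and multiplying by θ: 4θ² + 3θ − 10 = 0.
θ = (−3 + √(3² + 4·4·10)) / (2·4) = (−3 + √169) / 8 = (−3 + 13)/8 = 5/4.
ℓ''(θ) = −10/θ² − 4 < 0, confirming a maximum.

θ̂_MAP = 1.250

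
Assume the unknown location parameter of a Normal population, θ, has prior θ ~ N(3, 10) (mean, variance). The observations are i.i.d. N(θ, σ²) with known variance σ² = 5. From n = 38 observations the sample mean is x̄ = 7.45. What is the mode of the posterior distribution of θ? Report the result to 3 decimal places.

n = 38, x̄ = 7.45.
For a Normal prior and Normal likelihood with known variance, the posterior is Normal; its mode equals its mean, the precision-weighted average.
Prior precision 1/σ₀² = 1/10 = 0.1; data precision n/σ² = 38/5 = 7.6.
θ̂ = (0.1·3 + 7.6·7.45) / (0.1 + 7.6) = 56.92/7.7 = 2846/385 ≈ 7.392.

θ̂_MAP = 7.392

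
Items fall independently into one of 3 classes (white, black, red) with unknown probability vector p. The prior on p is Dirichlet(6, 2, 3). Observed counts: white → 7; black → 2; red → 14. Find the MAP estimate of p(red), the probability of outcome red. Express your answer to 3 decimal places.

The posterior is Dirichlet(αᵢ + nᵢ) = Dirichlet(13, 4, 17).
For a Dirichlet(a₁,…,a_K) with all aᵢ > 1, the mode has j-th component (aⱼ − 1)/(Σaᵢ − K).
Here Σaᵢ = 34 and K = 3, so p(red) = (17 − 1)/(34 − 3) = 16/31 ≈ 0.516.

MAP estimate of p(red) = 0.516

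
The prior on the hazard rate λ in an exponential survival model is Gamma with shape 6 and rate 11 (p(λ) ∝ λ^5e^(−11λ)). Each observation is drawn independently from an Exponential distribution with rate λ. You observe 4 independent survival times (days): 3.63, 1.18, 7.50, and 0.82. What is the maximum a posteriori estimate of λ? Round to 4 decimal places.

The Exponential(rate=λ) likelihood is ∝ λ^n e^(−λΣtᵢ). Here n = 4 and Σtᵢ = 3.63 + 1.18 + 7.50 + 0.82 = 13.13.
Posterior ∝ λ^5e^(−11λ) · λ^4e^(−13.13λ) = λ^9e^(−24.13λ), i.e. Gamma(10, 24.13).
Mode = (a−1)/b = 9/24.13 ≈ 0.3730.

λ̂_MAP = 0.3730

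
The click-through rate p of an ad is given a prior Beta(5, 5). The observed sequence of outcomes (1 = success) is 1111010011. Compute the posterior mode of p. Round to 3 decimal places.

p̂_MAP = 0.611

Prior: Beta(5, 5).
Data: 7 successes in 10 trials (from the sequence). The binomial likelihood contributes p^7(1−p)^3, so the posterior is Beta(5+7, 5+3) = Beta(12, 8).
For Beta(a, b) with a, b > 1 the mode is (a−1)/(a+b−2) = 11/18 ≈ 0.611.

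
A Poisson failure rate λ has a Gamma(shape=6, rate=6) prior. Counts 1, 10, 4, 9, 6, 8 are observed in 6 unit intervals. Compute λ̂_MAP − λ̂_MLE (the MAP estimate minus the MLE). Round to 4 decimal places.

MAP − MLE = -2.7500

Σxᵢ = 38. Posterior is Gamma(44, 12); MAP = (44−1)/12 = 43/12 ≈ 3.58333.
MLE = x̄ = 38/6 ≈ 6.33333.
Difference = 43/12 − 38/6 = -11/4 ≈ -2.7500.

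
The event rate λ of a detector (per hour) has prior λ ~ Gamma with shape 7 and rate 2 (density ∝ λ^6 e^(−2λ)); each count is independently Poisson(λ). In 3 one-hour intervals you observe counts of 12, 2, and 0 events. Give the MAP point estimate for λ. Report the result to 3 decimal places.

Σxᵢ = 12+2+0 = 14, with n = 3.
Posterior ∝ λ^6e^(−2λ) · λ^14e^(−3λ) = λ^20e^(−5λ), i.e. Gamma(shape=21, rate=5).
The mode of a Gamma(a, b) with a ≥ 1 (shape–rate) is (a−1)/b = 20/5 ≈ 4.000.

λ̂_MAP = 4.000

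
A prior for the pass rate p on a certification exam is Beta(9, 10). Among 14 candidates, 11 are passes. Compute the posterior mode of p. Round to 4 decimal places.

p̂_MAP = 0.6129

Prior: Beta(9, 10).
Data: 11 successes in 14 trials. The binomial likelihood contributes p^11(1−p)^3, so the posterior is Beta(9+11, 10+3) = Beta(20, 13).
For Beta(a, b) with a, b > 1 the mode is (a−1)/(a+b−2) = 19/31 ≈ 0.6129.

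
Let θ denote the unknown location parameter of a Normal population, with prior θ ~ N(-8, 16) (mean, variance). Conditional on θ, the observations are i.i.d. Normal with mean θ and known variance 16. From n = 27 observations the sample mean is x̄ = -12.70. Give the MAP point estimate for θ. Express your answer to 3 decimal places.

n = 27, x̄ = -12.70.
For a Normal prior and Normal likelihood with known variance, the posterior is Normal; its mode equals its mean, the precision-weighted average.
Prior precision 1/σ₀² = 1/16 = 0.0625; data precision n/σ² = 27/16 = 1.6875.
θ̂ = (0.0625·(-8) + 1.6875·(-12.7)) / (0.0625 + 1.6875) = (-21.93125)/1.75 = -3509/280 ≈ -12.532.

θ̂_MAP = -12.532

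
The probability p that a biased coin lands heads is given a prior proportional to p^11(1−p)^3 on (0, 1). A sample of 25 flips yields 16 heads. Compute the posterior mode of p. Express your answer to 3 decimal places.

p̂_MAP = 0.692

The prior density ∝ p^11(1−p)^3 is the kernel of Beta(12, 4).
Data: 16 successes in 25 trials. The binomial likelihood contributes p^16(1−p)^9, so the posterior is Beta(12+16, 4+9) = Beta(28, 13).
For Beta(a, b) with a, b > 1 the mode is (a−1)/(a+b−2) = 27/39 ≈ 0.692.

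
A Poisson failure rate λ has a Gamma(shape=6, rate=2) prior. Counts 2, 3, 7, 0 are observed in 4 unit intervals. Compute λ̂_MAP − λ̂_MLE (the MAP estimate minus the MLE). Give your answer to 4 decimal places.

MAP − MLE = -0.1667

Σxᵢ = 12. Posterior is Gamma(18, 6); MAP = (18−1)/6 = 17/6 ≈ 2.83333.
MLE = x̄ = 12/4 ≈ 3.00000.
Difference = 17/6 − 12/4 = -1/6 ≈ -0.1667.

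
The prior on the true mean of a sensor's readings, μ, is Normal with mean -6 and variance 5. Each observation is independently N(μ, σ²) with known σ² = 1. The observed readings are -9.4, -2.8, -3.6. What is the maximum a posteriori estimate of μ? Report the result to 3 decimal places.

μ̂_MAP = -5.313

n = 3; x̄ = ((-9.4) + (-2.8) + (-3.6))/3 = -15.8/3 = -79/15 ≈ -5.2667.
For a Normal prior and Normal likelihood with known variance, the posterior is Normal; its mode equals its mean, the precision-weighted average.
Prior precision 1/σ₀² = 1/5 = 0.2; data precision n/σ² = 3/1 = 3.
μ̂ = (0.2·(-6) + 3·(-79/15)) / (0.2 + 3) = (-17)/3.2 = -5.3125 ≈ -5.313.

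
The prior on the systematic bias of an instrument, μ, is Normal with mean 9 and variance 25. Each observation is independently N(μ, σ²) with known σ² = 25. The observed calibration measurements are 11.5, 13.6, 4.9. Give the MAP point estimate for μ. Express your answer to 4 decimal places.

n = 3; x̄ = (11.5 + 13.6 + 4.9)/3 = 30/3 = 10.
For a Normal prior and Normal likelihood with known variance, the posterior is Normal; its mode equals its mean, the precision-weighted average.
Prior precision 1/σ₀² = 1/25 = 0.04; data precision n/σ² = 3/25 = 0.12.
μ̂ = (0.04·9 + 0.12·10) / (0.04 + 0.12) = 1.56/0.16 = 9.7500.

μ̂_MAP = 9.7500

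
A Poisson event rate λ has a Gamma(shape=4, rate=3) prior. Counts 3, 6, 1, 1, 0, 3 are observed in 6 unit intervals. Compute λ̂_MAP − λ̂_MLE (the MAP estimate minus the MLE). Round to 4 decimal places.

Σxᵢ = 14. Posterior is Gamma(18, 9); MAP = (18−1)/9 = 17/9 ≈ 1.88889.
MLE = x̄ = 14/6 ≈ 2.33333.
Difference = 17/9 − 14/6 = -4/9 ≈ -0.4444.

MAP − MLE = -0.4444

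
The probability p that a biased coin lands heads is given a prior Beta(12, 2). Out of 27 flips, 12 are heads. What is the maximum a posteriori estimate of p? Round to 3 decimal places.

p̂_MAP = 0.590

Prior: Beta(12, 2).
Data: 12 successes in 27 trials. The binomial likelihood contributes p^12(1−p)^15, so the posterior is Beta(12+12, 2+15) = Beta(24, 17).
For Beta(a, b) with a, b > 1 the mode is (a−1)/(a+b−2) = 23/39 ≈ 0.590.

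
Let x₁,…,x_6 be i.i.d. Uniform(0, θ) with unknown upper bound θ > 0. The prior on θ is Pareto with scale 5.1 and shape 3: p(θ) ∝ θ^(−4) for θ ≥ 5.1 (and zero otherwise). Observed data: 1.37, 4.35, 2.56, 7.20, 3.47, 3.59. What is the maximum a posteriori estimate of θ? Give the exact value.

θ̂_MAP = 7.20

The Uniform(0, θ) likelihood is θ^(−n) for θ ≥ max(xᵢ), zero otherwise. Here max(xᵢ) = 7.20.
Posterior ∝ θ^(−4) · θ^(−6) = θ^(−10) on θ ≥ max(5.1, 7.20) = 7.20.
This density is strictly decreasing in θ, so the posterior mode lies at the lower boundary of the support.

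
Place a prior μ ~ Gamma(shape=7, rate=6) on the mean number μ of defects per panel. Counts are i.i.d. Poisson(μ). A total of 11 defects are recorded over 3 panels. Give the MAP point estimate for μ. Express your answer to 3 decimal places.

μ̂_MAP = 1.889

Σxᵢ = 11, n = 3.
Posterior ∝ μ^6e^(−6μ) · μ^11e^(−3μ) = μ^17e^(−9μ), i.e. Gamma(shape=18, rate=9).
The mode of a Gamma(a, b) with a ≥ 1 (shape–rate) is (a−1)/b = 17/9 ≈ 1.889.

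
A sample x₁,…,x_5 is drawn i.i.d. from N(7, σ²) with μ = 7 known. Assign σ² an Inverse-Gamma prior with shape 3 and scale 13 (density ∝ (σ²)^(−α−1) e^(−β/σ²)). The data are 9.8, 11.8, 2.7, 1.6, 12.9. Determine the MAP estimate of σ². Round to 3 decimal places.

σ̂²_MAP = 10.718

Sum of squared deviations about the known mean: SS = (9.8−7)² + (11.8−7)² + (2.7−7)² + (1.6−7)² + (12.9−7)² = 113.34.
The Normal likelihood contributes (σ²)^(−n/2) exp(−SS/(2σ²)), so the posterior is Inverse-Gamma(α + n/2, β + SS/2) = Inverse-Gamma(5.5, 69.67).
The mode of Inverse-Gamma(a, b) is b/(a+1) = 69.67/6.5 ≈ 10.718.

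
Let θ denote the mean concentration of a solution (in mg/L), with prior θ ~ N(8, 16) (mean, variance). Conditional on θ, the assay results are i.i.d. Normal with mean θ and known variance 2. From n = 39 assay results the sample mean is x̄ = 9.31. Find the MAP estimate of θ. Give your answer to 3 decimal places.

θ̂_MAP = 9.306

n = 39, x̄ = 9.31.
For a Normal prior and Normal likelihood with known variance, the posterior is Normal; its mode equals its mean, the precision-weighted average.
Prior precision 1/σ₀² = 1/16 = 0.0625; data precision n/σ² = 39/2 = 19.5.
θ̂ = (0.0625·8 + 19.5·9.31) / (0.0625 + 19.5) = 182.045/19.5625 = 72818/7825 ≈ 9.306.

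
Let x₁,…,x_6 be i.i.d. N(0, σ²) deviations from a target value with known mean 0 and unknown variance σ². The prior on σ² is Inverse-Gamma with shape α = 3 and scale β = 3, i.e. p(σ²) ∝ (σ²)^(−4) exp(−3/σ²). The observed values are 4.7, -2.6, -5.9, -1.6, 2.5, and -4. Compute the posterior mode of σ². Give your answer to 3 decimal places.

Sum of squared deviations about the known mean: SS = (4.7−0)² + (-2.6−0)² + (-5.9−0)² + (-1.6−0)² + (2.5−0)² + (-4−0)² = 88.47.
The Normal likelihood contributes (σ²)^(−n/2) exp(−SS/(2σ²)), so the posterior is Inverse-Gamma(α + n/2, β + SS/2) = Inverse-Gamma(6, 47.235).
The mode of Inverse-Gamma(a, b) is b/(a+1) = 47.235/7 ≈ 6.748.

σ̂²_MAP = 6.748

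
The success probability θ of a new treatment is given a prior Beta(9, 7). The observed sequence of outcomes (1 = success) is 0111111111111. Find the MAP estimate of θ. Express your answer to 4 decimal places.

Prior: Beta(9, 7).
Data: 12 successes in 13 trials (from the sequence). The binomial likelihood contributes θ^12(1−θ)^1, so the posterior is Beta(9+12, 7+1) = Beta(21, 8).
For Beta(a, b) with a, b > 1 the mode is (a−1)/(a+b−2) = 20/27 ≈ 0.7407.

θ̂_MAP = 0.7407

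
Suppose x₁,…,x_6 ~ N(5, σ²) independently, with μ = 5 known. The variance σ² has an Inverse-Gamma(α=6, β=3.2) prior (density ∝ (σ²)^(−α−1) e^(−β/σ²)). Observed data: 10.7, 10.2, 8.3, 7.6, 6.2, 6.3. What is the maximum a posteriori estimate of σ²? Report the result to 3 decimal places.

Sum of squared deviations about the known mean: SS = (10.7−5)² + (10.2−5)² + (8.3−5)² + (7.6−5)² + (6.2−5)² + (6.3−5)² = 80.31.
The Normal likelihood contributes (σ²)^(−n/2) exp(−SS/(2σ²)), so the posterior is Inverse-Gamma(α + n/2, β + SS/2) = Inverse-Gamma(9, 43.355).
The mode of Inverse-Gamma(a, b) is b/(a+1) = 43.355/10 ≈ 4.336.

σ̂²_MAP = 4.336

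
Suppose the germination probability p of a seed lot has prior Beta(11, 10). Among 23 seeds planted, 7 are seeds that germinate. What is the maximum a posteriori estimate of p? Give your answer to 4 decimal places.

Prior: Beta(11, 10).
Data: 7 successes in 23 trials. The binomial likelihood contributes p^7(1−p)^16, so the posterior is Beta(11+7, 10+16) = Beta(18, 26).
For Beta(a, b) with a, b > 1 the mode is (a−1)/(a+b−2) = 17/42 ≈ 0.4048.

p̂_MAP = 0.4048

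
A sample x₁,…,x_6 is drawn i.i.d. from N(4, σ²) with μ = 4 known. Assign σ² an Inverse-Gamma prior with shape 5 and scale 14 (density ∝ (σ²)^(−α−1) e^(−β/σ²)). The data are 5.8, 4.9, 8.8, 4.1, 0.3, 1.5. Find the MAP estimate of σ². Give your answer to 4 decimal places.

σ̂²_MAP = 4.1689

Sum of squared deviations about the known mean: SS = (5.8−4)² + (4.9−4)² + (8.8−4)² + (4.1−4)² + (0.3−4)² + (1.5−4)² = 47.04.
The Normal likelihood contributes (σ²)^(−n/2) exp(−SS/(2σ²)), so the posterior is Inverse-Gamma(α + n/2, β + SS/2) = Inverse-Gamma(8, 37.52).
The mode of Inverse-Gamma(a, b) is b/(a+1) = 37.52/9 ≈ 4.1689.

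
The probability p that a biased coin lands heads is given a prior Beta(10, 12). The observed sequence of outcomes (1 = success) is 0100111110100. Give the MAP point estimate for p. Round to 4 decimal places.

Prior: Beta(10, 12).
Data: 7 successes in 13 trials (from the sequence). The binomial likelihood contributes p^7(1−p)^6, so the posterior is Beta(10+7, 12+6) = Beta(17, 18).
For Beta(a, b) with a, b > 1 the mode is (a−1)/(a+b−2) = 16/33 ≈ 0.4848.

p̂_MAP = 0.4848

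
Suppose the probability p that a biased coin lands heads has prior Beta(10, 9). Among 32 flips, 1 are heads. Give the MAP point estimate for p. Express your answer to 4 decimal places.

Prior: Beta(10, 9).
Data: 1 success in 32 trials. The binomial likelihood contributes p(1−p)^31, so the posterior is Beta(10+1, 9+31) = Beta(11, 40).
For Beta(a, b) with a, b > 1 the mode is (a−1)/(a+b−2) = 10/49 ≈ 0.2041.

p̂_MAP = 0.2041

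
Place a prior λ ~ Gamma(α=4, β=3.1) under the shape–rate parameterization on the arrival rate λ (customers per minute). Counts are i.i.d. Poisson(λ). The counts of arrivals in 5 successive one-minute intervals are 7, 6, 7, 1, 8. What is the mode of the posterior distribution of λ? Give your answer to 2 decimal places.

λ̂_MAP = 3.95

Σxᵢ = 7+6+7+1+8 = 29, with n = 5.
Posterior ∝ λ^3e^(−3.1λ) · λ^29e^(−5λ) = λ^32e^(−8.1λ), i.e. Gamma(shape=33, rate=8.1).
The mode of a Gamma(a, b) with a ≥ 1 (shape–rate) is (a−1)/b = 32/8.1 ≈ 3.95.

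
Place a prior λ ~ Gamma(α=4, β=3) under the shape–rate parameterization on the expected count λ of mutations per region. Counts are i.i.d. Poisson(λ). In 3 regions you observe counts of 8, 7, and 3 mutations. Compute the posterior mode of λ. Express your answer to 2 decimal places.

Σxᵢ = 8+7+3 = 18, with n = 3.
Posterior ∝ λ^3e^(−3λ) · λ^18e^(−3λ) = λ^21e^(−6λ), i.e. Gamma(shape=22, rate=6).
The mode of a Gamma(a, b) with a ≥ 1 (shape–rate) is (a−1)/b = 21/6 ≈ 3.50.

λ̂_MAP = 3.50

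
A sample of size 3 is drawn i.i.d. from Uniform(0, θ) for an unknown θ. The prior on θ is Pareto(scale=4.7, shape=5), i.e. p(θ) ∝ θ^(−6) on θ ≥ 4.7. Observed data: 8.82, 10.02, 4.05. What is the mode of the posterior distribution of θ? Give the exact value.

θ̂_MAP = 10.02

The Uniform(0, θ) likelihood is θ^(−n) for θ ≥ max(xᵢ), zero otherwise. Here max(xᵢ) = 10.02.
Posterior ∝ θ^(−6) · θ^(−3) = θ^(−9) on θ ≥ max(4.7, 10.02) = 10.02.
This density is strictly decreasing in θ, so the posterior mode lies at the lower boundary of the support.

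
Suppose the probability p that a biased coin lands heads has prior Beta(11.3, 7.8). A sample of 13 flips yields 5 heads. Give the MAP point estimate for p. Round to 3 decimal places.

Prior: Beta(11.3, 7.8).
Data: 5 successes in 13 trials. The binomial likelihood contributes p^5(1−p)^8, so the posterior is Beta(11.3+5, 7.8+8) = Beta(16.3, 15.8).
For Beta(a, b) with a, b > 1 the mode is (a−1)/(a+b−2) = 15.3/30.1 ≈ 0.508.

p̂_MAP = 0.508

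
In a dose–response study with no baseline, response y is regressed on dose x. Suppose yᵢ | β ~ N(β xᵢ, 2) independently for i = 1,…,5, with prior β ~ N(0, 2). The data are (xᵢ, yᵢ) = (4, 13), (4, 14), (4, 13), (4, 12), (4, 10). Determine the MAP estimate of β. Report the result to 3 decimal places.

β̂_MAP = 3.062

log p(β | y) = −Σ(yᵢ − βxᵢ)²/(2·2) − β²/(2·2) + const.
Setting the derivative to zero: Σxᵢ(yᵢ − βxᵢ)/2 − β/2 = 0, so β = Σxᵢyᵢ / (Σxᵢ² + σ²/τ²).
Σxᵢyᵢ = 4·13 + 4·14 + 4·13 + 4·12 + 4·10 = 248; Σxᵢ² = 80; σ²/τ² = 1.
β̂_MAP = 248 / (80 + 1) = 248/81 ≈ 3.062.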